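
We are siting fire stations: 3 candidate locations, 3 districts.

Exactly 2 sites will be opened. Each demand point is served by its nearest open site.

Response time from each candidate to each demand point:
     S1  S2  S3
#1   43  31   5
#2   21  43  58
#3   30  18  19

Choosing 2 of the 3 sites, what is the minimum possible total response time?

53

Open {#1, #3}.
  S1→#3 30, S2→#3 18, S3→#1 5  ⇒ total 53.
Compare {#1, #2}: total 57.
Compare {#2, #3}: total 58.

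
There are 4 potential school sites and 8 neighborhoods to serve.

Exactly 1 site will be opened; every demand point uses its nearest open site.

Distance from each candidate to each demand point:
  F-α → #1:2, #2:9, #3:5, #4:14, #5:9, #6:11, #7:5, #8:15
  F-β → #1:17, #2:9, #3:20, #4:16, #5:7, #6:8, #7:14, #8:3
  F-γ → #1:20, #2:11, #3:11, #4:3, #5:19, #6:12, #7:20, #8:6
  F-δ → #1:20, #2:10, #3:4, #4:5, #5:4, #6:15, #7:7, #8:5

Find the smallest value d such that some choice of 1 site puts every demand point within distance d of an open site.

Open {F-α}.
  Farthest demand point is #8 at distance 15 (to F-α); all others are ≤ 15.
With {F-β} the worst case is 20.
With {F-γ} the worst case is 20.
No size-1 selection achieves below 15.

15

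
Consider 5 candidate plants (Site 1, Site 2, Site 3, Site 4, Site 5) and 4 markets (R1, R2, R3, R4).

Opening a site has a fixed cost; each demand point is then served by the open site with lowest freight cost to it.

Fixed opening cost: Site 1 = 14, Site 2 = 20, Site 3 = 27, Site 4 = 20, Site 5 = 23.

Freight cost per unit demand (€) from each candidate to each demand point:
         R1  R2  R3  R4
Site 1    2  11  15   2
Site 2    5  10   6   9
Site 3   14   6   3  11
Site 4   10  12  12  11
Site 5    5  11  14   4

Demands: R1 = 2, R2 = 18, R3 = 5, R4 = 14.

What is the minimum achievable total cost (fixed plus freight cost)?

Open {Site 1, Site 3}: assign each demand point to its cheapest open site.
  R1→Site 1 2×2=4, R2→Site 3 18×6=108, R3→Site 3 5×3=15, R4→Site 1 14×2=28
  freight cost 155, fixed 41 → total 196.
Compare {Site 1, Site 2, Site 3}: freight cost 155 + fixed 61 = 216.
Compare {Site 1, Site 3, Site 4}: freight cost 155 + fixed 61 = 216.
Compare {Site 1, Site 3, Site 5}: freight cost 155 + fixed 64 = 219.
All other subsets cost ≥ 216. Minimum total cost: 196.

196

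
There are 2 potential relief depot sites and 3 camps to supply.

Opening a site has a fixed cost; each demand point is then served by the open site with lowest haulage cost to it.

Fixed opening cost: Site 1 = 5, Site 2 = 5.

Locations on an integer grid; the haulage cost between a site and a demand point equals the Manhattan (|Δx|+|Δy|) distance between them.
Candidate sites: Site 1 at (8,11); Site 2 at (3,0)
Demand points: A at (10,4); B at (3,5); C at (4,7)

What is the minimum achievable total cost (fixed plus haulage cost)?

Open {Site 2}: assign each demand point to its cheapest open site.
  A→Site 2 11, B→Site 2 5, C→Site 2 8
  haulage cost 24, fixed 5 → total 29.
Compare {Site 1, Site 2}: haulage cost 22 + fixed 10 = 32.
Compare {Site 1}: haulage cost 28 + fixed 5 = 33.

29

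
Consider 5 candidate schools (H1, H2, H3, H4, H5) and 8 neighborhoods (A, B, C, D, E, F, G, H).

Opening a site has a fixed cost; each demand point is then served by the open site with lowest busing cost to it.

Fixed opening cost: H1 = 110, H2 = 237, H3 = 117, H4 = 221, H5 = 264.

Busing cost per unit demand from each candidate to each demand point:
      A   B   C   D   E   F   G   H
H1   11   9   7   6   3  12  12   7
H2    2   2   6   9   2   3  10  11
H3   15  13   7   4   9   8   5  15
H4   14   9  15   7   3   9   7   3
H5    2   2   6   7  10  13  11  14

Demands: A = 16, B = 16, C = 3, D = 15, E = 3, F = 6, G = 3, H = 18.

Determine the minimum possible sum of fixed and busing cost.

Open {H1, H2}: assign each demand point to its cheapest open site.
  A→H2 16×2=32, B→H2 16×2=32, C→H2 3×6=18, D→H1 15×6=90, E→H2 3×2=6, F→H2 6×3=18, G→H2 3×10=30, H→H1 18×7=126
  busing cost 352, fixed 347 → total 699.
Compare {H2}: busing cost 469 + fixed 237 = 706.
Compare {H2, H3}: busing cost 379 + fixed 354 = 733.
Compare {H2, H4}: busing cost 286 + fixed 458 = 744.
All other subsets cost ≥ 706. Minimum total cost: 699.

699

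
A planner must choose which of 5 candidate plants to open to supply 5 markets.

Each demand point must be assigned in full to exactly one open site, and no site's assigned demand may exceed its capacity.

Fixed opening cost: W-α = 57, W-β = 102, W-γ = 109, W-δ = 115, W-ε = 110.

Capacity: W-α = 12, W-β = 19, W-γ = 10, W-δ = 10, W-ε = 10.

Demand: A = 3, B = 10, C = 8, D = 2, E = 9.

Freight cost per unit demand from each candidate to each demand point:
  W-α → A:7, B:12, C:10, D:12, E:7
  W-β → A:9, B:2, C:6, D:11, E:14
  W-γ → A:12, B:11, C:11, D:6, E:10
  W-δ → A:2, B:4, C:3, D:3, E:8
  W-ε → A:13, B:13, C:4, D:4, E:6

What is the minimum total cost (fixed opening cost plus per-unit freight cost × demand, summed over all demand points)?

Open {W-α, W-β, W-δ}; cheapest assignment that respects the capacities:
  W-α (cap 12, load 12): A, E — cost 3×7 + 9×7 = 84
  W-β (cap 19, load 10): B — cost 10×2 = 20
  W-δ (cap 10, load 10): C, D — cost 8×3 + 2×3 = 30
  Shipping 134, fixed 274 → total 408.
  Any other capacity-feasible assignment to {W-α, W-β, W-δ} ships for at least 134.
Compare {W-α, W-β, W-ε}: its best feasible assignment gives total 413.
Compare {W-α, W-β, W-γ}: its best feasible assignment gives total 432.
Every other set of open sites that can feasibly serve all demand totals ≥ 413 even under its best assignment. Minimum: 408.

408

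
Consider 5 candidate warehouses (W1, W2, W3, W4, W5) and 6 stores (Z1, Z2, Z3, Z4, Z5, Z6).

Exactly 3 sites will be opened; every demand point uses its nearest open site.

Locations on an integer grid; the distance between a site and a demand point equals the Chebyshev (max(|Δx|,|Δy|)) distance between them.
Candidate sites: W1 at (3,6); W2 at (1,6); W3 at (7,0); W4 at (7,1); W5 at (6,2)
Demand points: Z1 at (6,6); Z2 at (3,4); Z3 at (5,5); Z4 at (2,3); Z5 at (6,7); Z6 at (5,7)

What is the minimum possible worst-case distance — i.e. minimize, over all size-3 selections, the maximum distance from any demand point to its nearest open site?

3

Open {W1, W2, W3}.
  Farthest demand point is Z1 at distance 3 (to W1); all others are ≤ 3.
With {W1, W2, W4} the worst case is 3.
With {W1, W2, W5} the worst case is 3.
No size-3 selection achieves below 3.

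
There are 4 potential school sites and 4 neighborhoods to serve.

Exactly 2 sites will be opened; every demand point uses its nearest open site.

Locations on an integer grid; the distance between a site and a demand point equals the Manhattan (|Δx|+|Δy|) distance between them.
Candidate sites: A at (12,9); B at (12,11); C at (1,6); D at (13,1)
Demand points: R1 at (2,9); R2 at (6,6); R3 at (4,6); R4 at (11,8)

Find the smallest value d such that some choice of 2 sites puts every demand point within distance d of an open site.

Open {A, C}.
  Farthest demand point is R2 at distance 5 (to C); all others are ≤ 5.
With {B, C} the worst case is 5.
With {C, D} the worst case is 9.
No size-2 selection achieves below 5.

5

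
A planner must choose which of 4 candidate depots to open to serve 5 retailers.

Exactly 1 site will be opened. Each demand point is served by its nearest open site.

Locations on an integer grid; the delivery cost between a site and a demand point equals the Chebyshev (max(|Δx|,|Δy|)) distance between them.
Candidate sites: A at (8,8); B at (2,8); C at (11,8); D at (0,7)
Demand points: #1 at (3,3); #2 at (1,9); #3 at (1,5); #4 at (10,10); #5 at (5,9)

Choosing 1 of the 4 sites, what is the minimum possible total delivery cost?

Open {B}.
  #1→B 5, #2→B 1, #3→B 3, #4→B 8, #5→B 3  ⇒ total 20.
Compare {D}: total 23.
Compare {A}: total 24.
No size-1 selection does better; minimum is 20.

20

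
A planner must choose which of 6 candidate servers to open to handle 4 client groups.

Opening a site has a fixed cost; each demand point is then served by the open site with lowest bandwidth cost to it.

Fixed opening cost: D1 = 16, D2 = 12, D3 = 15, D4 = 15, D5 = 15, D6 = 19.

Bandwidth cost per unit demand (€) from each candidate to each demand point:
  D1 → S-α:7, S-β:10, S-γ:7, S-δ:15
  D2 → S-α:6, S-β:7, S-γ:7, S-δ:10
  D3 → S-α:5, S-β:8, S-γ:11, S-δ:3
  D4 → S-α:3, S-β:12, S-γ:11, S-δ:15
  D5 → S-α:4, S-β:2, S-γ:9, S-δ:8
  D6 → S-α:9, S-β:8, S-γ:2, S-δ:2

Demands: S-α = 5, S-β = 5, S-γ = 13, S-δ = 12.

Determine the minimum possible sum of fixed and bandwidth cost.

114

Open {D5, D6}: assign each demand point to its cheapest open site.
  S-α→D5 5×4=20, S-β→D5 5×2=10, S-γ→D6 13×2=26, S-δ→D6 12×2=24
  bandwidth cost 80, fixed 34 → total 114.
Compare {D4, D5, D6}: bandwidth cost 75 + fixed 49 = 124.
Compare {D2, D5, D6}: bandwidth cost 80 + fixed 46 = 126.
Compare {D3, D5, D6}: bandwidth cost 80 + fixed 49 = 129.
All other subsets cost ≥ 124. Minimum total cost: 114.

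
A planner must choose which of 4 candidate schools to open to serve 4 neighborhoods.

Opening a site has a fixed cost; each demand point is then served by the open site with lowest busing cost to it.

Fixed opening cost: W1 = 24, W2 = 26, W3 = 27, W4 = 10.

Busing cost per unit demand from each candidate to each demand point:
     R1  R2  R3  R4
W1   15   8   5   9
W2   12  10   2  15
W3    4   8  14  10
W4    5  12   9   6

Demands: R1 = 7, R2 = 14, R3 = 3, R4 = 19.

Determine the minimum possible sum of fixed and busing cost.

310

Open {W1, W4}: assign each demand point to its cheapest open site.
  R1→W4 7×5=35, R2→W1 14×8=112, R3→W1 3×5=15, R4→W4 19×6=114
  busing cost 276, fixed 34 → total 310.
Compare {W3, W4}: busing cost 281 + fixed 37 = 318.
Compare {W2, W3, W4}: busing cost 260 + fixed 63 = 323.
Compare {W1, W2, W4}: busing cost 267 + fixed 60 = 327.
All other subsets cost ≥ 318. Minimum total cost: 310.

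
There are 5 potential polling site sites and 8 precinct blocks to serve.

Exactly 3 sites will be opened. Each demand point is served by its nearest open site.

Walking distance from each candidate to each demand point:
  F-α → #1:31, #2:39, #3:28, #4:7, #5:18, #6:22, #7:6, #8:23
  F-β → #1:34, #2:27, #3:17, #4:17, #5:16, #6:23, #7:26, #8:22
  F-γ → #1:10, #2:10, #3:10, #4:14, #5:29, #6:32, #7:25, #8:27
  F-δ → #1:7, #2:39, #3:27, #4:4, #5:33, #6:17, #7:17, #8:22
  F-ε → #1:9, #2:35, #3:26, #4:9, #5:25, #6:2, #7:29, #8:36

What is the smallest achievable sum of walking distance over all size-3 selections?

85

Open {F-α, F-γ, F-ε}.
  #1→F-ε 9, #2→F-γ 10, #3→F-γ 10, #4→F-α 7, #5→F-α 18, #6→F-ε 2, #7→F-α 6, #8→F-α 23  ⇒ total 85.
Compare {F-α, F-γ, F-δ}: total 94.
Compare {F-γ, F-δ, F-ε}: total 97.
No size-3 selection does better; minimum is 85.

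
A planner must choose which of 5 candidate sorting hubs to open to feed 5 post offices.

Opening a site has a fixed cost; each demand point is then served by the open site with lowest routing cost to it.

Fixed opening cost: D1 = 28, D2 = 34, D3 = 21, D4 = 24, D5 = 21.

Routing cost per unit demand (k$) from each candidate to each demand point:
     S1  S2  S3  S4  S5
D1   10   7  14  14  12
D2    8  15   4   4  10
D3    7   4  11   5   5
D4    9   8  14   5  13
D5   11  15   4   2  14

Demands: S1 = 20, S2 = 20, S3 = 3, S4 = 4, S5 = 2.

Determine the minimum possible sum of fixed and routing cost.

Open {D3, D5}: assign each demand point to its cheapest open site.
  S1→D3 20×7=140, S2→D3 20×4=80, S3→D5 3×4=12, S4→D5 4×2=8, S5→D3 2×5=10
  routing cost 250, fixed 42 → total 292.
Compare {D3}: routing cost 283 + fixed 21 = 304.
Compare {D2, D3}: routing cost 258 + fixed 55 = 313.
Compare {D3, D4, D5}: routing cost 250 + fixed 66 = 316.
All other subsets cost ≥ 304. Minimum total cost: 292.

292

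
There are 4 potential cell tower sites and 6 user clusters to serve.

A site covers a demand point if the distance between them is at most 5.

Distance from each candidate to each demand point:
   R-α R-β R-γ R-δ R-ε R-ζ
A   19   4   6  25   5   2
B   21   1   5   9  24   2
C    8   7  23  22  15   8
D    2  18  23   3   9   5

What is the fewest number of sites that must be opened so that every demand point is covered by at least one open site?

Coverage sets (demand points within 5 of each site):
  A: {R-β, R-ε, R-ζ}
  B: {R-β, R-γ, R-ζ}
  C: {}
  D: {R-α, R-δ, R-ζ}
No 2 sites suffice: every size-2 union leaves at least one demand point uncovered.
But {A, B, D} covers everything, so the minimum is 3.

3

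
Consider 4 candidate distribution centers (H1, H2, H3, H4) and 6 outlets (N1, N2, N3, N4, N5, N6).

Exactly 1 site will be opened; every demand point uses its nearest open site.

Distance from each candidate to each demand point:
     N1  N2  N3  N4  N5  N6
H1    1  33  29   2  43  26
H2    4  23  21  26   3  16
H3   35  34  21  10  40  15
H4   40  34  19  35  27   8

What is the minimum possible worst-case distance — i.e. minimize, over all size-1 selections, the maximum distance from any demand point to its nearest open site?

Open {H2}.
  Farthest demand point is N4 at distance 26 (to H2); all others are ≤ 26.
With {H3} the worst case is 40.
With {H4} the worst case is 40.
No size-1 selection achieves below 26.

26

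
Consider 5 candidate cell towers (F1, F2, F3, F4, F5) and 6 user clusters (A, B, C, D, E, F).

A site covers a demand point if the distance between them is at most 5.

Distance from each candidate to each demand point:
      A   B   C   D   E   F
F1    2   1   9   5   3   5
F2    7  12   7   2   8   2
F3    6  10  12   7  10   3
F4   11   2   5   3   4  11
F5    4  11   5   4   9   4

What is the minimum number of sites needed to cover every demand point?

2

Coverage sets (demand points within 5 of each site):
  F1: {A, B, D, E, F}
  F2: {D, F}
  F3: {F}
  F4: {B, C, D, E}
  F5: {A, C, D, F}
No single site covers all 6 demand points.
But {F1, F4} covers everything, so the minimum is 2.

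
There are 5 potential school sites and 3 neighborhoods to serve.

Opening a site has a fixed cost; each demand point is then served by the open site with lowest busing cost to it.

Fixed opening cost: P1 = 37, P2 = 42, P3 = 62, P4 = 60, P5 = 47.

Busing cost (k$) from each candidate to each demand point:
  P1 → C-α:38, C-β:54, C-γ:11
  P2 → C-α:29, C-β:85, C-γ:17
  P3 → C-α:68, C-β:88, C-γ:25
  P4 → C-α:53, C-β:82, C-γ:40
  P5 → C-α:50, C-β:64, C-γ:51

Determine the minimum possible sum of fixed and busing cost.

Open {P1}: assign each demand point to its cheapest open site.
  C-α→P1 38, C-β→P1 54, C-γ→P1 11
  busing cost 103, fixed 37 → total 140.
Compare {P2}: busing cost 131 + fixed 42 = 173.
Compare {P1, P2}: busing cost 94 + fixed 79 = 173.
Compare {P1, P5}: busing cost 103 + fixed 84 = 187.
All other subsets cost ≥ 173. Minimum total cost: 140.

140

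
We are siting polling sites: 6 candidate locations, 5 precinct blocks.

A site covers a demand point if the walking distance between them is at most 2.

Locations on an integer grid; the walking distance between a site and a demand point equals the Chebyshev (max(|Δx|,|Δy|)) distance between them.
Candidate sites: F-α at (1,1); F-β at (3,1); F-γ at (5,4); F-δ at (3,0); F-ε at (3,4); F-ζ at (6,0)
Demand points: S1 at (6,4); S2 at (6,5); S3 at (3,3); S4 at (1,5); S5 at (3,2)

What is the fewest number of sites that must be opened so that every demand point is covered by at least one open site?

Coverage sets (demand points within 2 of each site):
  F-α: {S3, S5}
  F-β: {S3, S5}
  F-γ: {S1, S2, S3, S5}
  F-δ: {S5}
  F-ε: {S3, S4, S5}
  F-ζ: {}
No single site covers all 5 demand points.
But {F-γ, F-ε} covers everything, so the minimum is 2.

2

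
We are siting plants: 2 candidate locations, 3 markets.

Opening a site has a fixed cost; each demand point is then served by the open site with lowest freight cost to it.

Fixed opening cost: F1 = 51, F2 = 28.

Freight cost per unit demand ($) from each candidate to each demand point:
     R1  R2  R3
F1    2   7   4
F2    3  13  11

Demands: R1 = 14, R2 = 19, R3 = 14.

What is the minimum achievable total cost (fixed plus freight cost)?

268

Open {F1}: assign each demand point to its cheapest open site.
  R1→F1 14×2=28, R2→F1 19×7=133, R3→F1 14×4=56
  freight cost 217, fixed 51 → total 268.
Compare {F1, F2}: freight cost 217 + fixed 79 = 296.
Compare {F2}: freight cost 443 + fixed 28 = 471.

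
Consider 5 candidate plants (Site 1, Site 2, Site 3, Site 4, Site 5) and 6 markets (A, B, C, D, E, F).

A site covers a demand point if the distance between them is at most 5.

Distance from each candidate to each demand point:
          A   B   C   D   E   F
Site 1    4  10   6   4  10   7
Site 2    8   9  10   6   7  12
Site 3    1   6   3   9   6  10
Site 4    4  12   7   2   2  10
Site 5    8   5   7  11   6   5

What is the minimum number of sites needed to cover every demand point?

Coverage sets (demand points within 5 of each site):
  Site 1: {A, D}
  Site 2: {}
  Site 3: {A, C}
  Site 4: {A, D, E}
  Site 5: {B, F}
No 2 sites suffice: every size-2 union leaves at least one demand point uncovered.
But {Site 3, Site 4, Site 5} covers everything, so the minimum is 3.

3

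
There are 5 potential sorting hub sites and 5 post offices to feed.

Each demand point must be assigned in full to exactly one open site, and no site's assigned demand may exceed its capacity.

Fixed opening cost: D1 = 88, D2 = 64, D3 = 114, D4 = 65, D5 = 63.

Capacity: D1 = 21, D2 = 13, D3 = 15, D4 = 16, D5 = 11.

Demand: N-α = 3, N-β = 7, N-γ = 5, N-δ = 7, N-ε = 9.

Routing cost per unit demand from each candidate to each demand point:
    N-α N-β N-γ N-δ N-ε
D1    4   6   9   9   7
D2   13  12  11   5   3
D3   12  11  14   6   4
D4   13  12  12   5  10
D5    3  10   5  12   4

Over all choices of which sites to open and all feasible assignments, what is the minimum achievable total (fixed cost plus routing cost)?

359

Open {D1, D2}; cheapest assignment that respects the capacities:
  D1 (cap 21, load 19): N-α, N-β, N-ε — cost 3×4 + 7×6 + 9×7 = 117
  D2 (cap 13, load 12): N-γ, N-δ — cost 5×11 + 7×5 = 90
  Shipping 207, fixed 152 → total 359.
  Any other capacity-feasible assignment to {D1, D2} ships for at least 207.
Compare {D1, D4}: its best feasible assignment gives total 365.
Compare {D2, D4, D5}: its best feasible assignment gives total 372.
Every other set of open sites that can feasibly serve all demand totals ≥ 365 even under its best assignment. Minimum: 359.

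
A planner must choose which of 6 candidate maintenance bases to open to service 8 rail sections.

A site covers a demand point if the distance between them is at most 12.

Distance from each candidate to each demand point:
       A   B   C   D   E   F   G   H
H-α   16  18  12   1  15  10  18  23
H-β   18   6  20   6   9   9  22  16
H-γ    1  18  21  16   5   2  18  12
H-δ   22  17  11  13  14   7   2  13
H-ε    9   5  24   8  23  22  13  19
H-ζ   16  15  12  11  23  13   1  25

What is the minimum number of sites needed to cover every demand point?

Coverage sets (demand points within 12 of each site):
  H-α: {C, D, F}
  H-β: {B, D, E, F}
  H-γ: {A, E, F, H}
  H-δ: {C, F, G}
  H-ε: {A, B, D}
  H-ζ: {C, D, G}
No 2 sites suffice: every size-2 union leaves at least one demand point uncovered.
But {H-β, H-γ, H-δ} covers everything, so the minimum is 3.

3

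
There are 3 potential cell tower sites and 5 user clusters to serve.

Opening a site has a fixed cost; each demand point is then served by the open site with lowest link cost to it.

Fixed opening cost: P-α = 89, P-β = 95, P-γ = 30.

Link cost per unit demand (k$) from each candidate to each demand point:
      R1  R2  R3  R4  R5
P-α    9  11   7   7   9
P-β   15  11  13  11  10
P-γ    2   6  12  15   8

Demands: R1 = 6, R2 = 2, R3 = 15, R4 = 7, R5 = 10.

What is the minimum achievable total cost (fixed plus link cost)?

377

Open {P-α, P-γ}: assign each demand point to its cheapest open site.
  R1→P-γ 6×2=12, R2→P-γ 2×6=12, R3→P-α 15×7=105, R4→P-α 7×7=49, R5→P-γ 10×8=80
  link cost 258, fixed 119 → total 377.
Compare {P-α}: link cost 320 + fixed 89 = 409.
Compare {P-γ}: link cost 389 + fixed 30 = 419.
Compare {P-α, P-β, P-γ}: link cost 258 + fixed 214 = 472.
All other subsets cost ≥ 409. Minimum total cost: 377.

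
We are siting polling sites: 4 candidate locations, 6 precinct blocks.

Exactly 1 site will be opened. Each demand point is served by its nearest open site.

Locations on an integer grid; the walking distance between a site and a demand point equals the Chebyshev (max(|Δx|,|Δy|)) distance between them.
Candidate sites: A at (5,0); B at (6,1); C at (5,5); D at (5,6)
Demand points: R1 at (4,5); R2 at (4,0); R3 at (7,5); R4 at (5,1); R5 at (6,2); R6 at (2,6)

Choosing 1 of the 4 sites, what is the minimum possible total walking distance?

Open {B}.
  R1→B 4, R2→B 2, R3→B 4, R4→B 1, R5→B 1, R6→B 5  ⇒ total 17.
Compare {C}: total 18.
Compare {A}: total 20.
No size-1 selection does better; minimum is 17.

17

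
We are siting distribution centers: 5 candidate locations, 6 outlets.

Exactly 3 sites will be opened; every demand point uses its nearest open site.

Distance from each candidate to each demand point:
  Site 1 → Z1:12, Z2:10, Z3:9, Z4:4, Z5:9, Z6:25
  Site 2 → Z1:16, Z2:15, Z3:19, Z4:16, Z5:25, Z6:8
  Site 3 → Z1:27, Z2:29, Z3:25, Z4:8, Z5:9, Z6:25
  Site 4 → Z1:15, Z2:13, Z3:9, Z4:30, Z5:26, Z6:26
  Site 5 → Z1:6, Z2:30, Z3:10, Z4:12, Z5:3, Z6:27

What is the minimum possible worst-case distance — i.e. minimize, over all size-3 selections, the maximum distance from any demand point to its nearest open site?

Open {Site 1, Site 2, Site 5}.
  Farthest demand point is Z2 at distance 10 (to Site 1); all others are ≤ 10.
With {Site 1, Site 2, Site 3} the worst case is 12.
With {Site 1, Site 2, Site 4} the worst case is 12.
No size-3 selection achieves below 10.

10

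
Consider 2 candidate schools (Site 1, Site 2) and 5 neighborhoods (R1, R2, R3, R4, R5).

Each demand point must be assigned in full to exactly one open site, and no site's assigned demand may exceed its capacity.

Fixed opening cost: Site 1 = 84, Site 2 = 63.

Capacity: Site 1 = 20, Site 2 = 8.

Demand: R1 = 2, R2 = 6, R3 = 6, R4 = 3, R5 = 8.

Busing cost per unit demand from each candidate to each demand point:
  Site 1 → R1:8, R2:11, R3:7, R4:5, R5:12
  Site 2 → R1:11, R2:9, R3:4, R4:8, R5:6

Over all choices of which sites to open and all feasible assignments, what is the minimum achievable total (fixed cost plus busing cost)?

Open {Site 1, Site 2}; cheapest assignment that respects the capacities:
  Site 1 (cap 20, load 17): R1, R2, R3, R4 — cost 2×8 + 6×11 + 6×7 + 3×5 = 139
  Site 2 (cap 8, load 8): R5 — cost 8×6 = 48
  Shipping 187, fixed 147 → total 334.
  Any other capacity-feasible assignment to {Site 1, Site 2} ships for at least 187.
Total demand is 25 and no other set of sites has combined capacity ≥ 25, so {Site 1, Site 2} is the only feasible choice of open sites. Minimum: 334.

334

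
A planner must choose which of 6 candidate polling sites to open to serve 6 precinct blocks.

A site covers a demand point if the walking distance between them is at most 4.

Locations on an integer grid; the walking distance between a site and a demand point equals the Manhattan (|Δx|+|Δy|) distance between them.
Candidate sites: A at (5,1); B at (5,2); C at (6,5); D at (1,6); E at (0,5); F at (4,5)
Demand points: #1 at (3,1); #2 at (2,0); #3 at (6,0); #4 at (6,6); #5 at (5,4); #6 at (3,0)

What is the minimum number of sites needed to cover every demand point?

Coverage sets (demand points within 4 of each site):
  A: {#1, #2, #3, #5, #6}
  B: {#1, #3, #5, #6}
  C: {#4, #5}
  D: {}
  E: {}
  F: {#4, #5}
No single site covers all 6 demand points.
But {A, C} covers everything, so the minimum is 2.

2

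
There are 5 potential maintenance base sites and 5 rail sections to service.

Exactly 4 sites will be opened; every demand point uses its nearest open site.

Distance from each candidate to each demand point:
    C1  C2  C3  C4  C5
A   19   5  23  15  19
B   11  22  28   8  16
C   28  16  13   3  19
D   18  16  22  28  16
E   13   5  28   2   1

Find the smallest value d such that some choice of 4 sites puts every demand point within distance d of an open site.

13

Open {A, B, C, E}.
  Farthest demand point is C3 at distance 13 (to C); all others are ≤ 13.
With {A, C, D, E} the worst case is 13.
With {B, C, D, E} the worst case is 13.
No size-4 selection achieves below 13.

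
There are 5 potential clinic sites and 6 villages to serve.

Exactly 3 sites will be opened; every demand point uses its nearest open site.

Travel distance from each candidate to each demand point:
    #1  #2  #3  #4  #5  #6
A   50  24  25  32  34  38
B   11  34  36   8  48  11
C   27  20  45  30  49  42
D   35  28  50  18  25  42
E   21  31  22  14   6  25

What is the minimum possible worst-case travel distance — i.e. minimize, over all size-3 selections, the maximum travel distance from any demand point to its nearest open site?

Open {B, C, E}.
  Farthest demand point is #3 at travel distance 22 (to E); all others are ≤ 22.
With {A, B, E} the worst case is 24.
With {A, B, D} the worst case is 25.
No size-3 selection achieves below 22.

22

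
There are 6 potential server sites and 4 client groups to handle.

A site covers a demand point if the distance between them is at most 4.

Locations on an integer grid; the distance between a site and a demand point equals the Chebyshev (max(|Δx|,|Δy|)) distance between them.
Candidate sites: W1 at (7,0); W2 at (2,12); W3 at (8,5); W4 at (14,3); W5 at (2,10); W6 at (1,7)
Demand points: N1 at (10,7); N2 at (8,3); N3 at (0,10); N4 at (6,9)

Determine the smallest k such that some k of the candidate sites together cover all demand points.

Coverage sets (demand points within 4 of each site):
  W1: {N2}
  W2: {N3, N4}
  W3: {N1, N2, N4}
  W4: {N1}
  W5: {N3, N4}
  W6: {N3}
No single site covers all 4 demand points.
But {W2, W3} covers everything, so the minimum is 2.

2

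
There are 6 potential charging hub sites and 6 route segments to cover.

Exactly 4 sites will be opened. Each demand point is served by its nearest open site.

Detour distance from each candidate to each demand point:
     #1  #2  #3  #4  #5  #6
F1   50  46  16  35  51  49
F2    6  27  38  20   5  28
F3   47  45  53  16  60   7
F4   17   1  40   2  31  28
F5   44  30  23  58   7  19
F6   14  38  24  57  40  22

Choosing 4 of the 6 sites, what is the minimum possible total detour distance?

Open {F1, F2, F3, F4}.
  #1→F2 6, #2→F4 1, #3→F1 16, #4→F4 2, #5→F2 5, #6→F3 7  ⇒ total 37.
Compare {F2, F3, F4, F5}: total 44.
Compare {F2, F3, F4, F6}: total 45.
No size-4 selection does better; minimum is 37.

37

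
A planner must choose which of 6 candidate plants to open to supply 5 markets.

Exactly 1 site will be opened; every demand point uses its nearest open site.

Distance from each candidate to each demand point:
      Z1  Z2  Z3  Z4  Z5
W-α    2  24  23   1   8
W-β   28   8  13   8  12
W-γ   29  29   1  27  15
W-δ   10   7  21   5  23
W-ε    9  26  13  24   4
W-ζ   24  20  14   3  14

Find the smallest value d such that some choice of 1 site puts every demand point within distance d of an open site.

Open {W-δ}.
  Farthest demand point is Z5 at distance 23 (to W-δ); all others are ≤ 23.
With {W-α} the worst case is 24.
With {W-ζ} the worst case is 24.
No size-1 selection achieves below 23.

23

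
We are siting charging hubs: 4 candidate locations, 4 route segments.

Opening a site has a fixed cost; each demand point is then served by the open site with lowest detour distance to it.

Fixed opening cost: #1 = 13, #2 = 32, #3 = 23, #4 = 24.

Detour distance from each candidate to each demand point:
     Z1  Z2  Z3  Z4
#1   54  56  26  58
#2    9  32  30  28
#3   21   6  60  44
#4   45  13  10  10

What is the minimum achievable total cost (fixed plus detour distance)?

94

Open {#3, #4}: assign each demand point to its cheapest open site.
  Z1→#3 21, Z2→#3 6, Z3→#4 10, Z4→#4 10
  detour distance 47, fixed 47 → total 94.
Compare {#2, #4}: detour distance 42 + fixed 56 = 98.
Compare {#4}: detour distance 78 + fixed 24 = 102.
Compare {#1, #3, #4}: detour distance 47 + fixed 60 = 107.
All other subsets cost ≥ 98. Minimum total cost: 94.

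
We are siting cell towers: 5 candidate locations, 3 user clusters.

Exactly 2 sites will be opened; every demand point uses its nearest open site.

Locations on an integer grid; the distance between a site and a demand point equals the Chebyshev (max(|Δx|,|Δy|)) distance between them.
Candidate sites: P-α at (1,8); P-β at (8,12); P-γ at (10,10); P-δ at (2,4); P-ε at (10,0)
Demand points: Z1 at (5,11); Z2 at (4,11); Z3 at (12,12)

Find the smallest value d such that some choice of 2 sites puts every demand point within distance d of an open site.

4

Open {P-α, P-β}.
  Farthest demand point is Z3 at distance 4 (to P-β); all others are ≤ 4.
With {P-α, P-γ} the worst case is 4.
With {P-β, P-γ} the worst case is 4.
No size-2 selection achieves below 4.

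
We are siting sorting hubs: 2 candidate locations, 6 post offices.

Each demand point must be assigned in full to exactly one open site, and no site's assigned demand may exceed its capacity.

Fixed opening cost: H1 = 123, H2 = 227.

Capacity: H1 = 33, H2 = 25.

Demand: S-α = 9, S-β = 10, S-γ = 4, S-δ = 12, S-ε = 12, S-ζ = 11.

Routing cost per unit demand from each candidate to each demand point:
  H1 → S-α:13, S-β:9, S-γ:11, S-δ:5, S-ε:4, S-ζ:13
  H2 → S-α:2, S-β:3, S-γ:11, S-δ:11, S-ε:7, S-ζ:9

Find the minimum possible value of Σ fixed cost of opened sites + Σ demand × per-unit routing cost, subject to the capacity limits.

748

Open {H1, H2}; cheapest assignment that respects the capacities:
  H1 (cap 33, load 33): S-α, S-δ, S-ε — cost 9×13 + 12×5 + 12×4 = 225
  H2 (cap 25, load 25): S-β, S-γ, S-ζ — cost 10×3 + 4×11 + 11×9 = 173
  Shipping 398, fixed 350 → total 748.
  Any other capacity-feasible assignment to {H1, H2} ships for at least 398.
Total demand is 58 and no other set of sites has combined capacity ≥ 58, so {H1, H2} is the only feasible choice of open sites. Minimum: 748.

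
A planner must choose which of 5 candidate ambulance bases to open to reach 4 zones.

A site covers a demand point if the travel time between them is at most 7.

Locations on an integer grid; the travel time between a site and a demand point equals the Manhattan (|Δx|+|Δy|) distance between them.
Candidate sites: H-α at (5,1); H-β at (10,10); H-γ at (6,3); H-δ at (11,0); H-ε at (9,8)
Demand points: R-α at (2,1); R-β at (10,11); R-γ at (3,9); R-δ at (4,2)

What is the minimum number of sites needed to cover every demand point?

Coverage sets (demand points within 7 of each site):
  H-α: {R-α, R-δ}
  H-β: {R-β}
  H-γ: {R-α, R-δ}
  H-δ: {}
  H-ε: {R-β, R-γ}
No single site covers all 4 demand points.
But {H-α, H-ε} covers everything, so the minimum is 2.

2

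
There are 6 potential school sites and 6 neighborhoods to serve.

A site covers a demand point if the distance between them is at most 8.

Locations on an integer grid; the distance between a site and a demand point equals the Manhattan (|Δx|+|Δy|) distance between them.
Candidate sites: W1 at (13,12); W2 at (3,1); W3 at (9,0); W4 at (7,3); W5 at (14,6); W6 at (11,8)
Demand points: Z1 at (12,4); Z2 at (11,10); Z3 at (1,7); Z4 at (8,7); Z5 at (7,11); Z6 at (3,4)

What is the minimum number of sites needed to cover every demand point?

Coverage sets (demand points within 8 of each site):
  W1: {Z2, Z5}
  W2: {Z3, Z6}
  W3: {Z1, Z4}
  W4: {Z1, Z4, Z5, Z6}
  W5: {Z1, Z2, Z4}
  W6: {Z1, Z2, Z4, Z5}
No single site covers all 6 demand points.
But {W2, W6} covers everything, so the minimum is 2.

2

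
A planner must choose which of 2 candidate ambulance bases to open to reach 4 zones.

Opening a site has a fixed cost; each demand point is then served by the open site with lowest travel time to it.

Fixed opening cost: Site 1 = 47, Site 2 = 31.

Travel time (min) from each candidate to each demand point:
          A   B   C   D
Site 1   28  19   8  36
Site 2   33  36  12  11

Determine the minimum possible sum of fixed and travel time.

Open {Site 2}: assign each demand point to its cheapest open site.
  A→Site 2 33, B→Site 2 36, C→Site 2 12, D→Site 2 11
  travel time 92, fixed 31 → total 123.
Compare {Site 1}: travel time 91 + fixed 47 = 138.
Compare {Site 1, Site 2}: travel time 66 + fixed 78 = 144.

123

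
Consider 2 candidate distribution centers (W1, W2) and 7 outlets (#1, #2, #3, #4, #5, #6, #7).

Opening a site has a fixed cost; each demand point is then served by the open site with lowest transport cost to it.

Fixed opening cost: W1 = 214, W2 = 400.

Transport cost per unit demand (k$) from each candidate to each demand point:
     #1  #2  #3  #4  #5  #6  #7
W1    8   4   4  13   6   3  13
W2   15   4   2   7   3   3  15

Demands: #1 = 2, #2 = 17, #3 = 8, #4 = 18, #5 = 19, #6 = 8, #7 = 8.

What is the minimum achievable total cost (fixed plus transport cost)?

806

Open {W1}: assign each demand point to its cheapest open site.
  #1→W1 2×8=16, #2→W1 17×4=68, #3→W1 8×4=32, #4→W1 18×13=234, #5→W1 19×6=114, #6→W1 8×3=24, #7→W1 8×13=104
  transport cost 592, fixed 214 → total 806.
Compare {W2}: transport cost 441 + fixed 400 = 841.
Compare {W1, W2}: transport cost 411 + fixed 614 = 1025.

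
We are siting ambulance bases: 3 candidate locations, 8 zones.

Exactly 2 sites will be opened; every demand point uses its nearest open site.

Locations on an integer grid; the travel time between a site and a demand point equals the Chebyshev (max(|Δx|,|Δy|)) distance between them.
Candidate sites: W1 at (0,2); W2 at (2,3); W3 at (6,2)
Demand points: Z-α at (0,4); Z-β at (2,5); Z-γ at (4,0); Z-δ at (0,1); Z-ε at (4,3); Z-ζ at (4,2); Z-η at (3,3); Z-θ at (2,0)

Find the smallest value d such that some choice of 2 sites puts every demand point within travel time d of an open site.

3

Open {W1, W2}.
  Farthest demand point is Z-γ at travel time 3 (to W2); all others are ≤ 3.
With {W1, W3} the worst case is 3.
With {W2, W3} the worst case is 3.
No size-2 selection achieves below 3.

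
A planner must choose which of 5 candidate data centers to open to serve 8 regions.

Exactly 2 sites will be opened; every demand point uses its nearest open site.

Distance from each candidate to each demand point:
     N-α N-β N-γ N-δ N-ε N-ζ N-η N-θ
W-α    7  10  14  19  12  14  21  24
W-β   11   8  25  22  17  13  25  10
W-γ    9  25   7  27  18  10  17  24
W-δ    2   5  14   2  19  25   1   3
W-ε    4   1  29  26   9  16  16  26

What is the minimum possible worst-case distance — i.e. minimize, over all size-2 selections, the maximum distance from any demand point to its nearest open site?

Open {W-α, W-δ}.
  Farthest demand point is N-γ at distance 14 (to W-α); all others are ≤ 14.
With {W-δ, W-ε} the worst case is 16.
With {W-β, W-δ} the worst case is 17.
No size-2 selection achieves below 14.

14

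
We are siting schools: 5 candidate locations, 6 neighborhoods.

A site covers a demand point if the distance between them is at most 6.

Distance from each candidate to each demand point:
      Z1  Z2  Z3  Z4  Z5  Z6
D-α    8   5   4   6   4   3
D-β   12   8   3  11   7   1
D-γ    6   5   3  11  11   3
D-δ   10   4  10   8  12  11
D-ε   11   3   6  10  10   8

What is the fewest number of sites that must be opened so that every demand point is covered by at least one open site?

2

Coverage sets (demand points within 6 of each site):
  D-α: {Z2, Z3, Z4, Z5, Z6}
  D-β: {Z3, Z6}
  D-γ: {Z1, Z2, Z3, Z6}
  D-δ: {Z2}
  D-ε: {Z2, Z3}
No single site covers all 6 demand points.
But {D-α, D-γ} covers everything, so the minimum is 2.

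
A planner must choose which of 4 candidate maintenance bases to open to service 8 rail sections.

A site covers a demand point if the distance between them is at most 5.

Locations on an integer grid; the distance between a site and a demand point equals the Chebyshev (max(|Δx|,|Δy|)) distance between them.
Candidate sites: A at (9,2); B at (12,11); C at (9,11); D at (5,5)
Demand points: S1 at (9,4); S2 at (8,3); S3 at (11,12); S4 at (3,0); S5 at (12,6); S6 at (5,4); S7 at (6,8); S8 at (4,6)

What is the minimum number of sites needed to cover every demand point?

2

Coverage sets (demand points within 5 of each site):
  A: {S1, S2, S5, S6, S8}
  B: {S3, S5}
  C: {S3, S5, S7, S8}
  D: {S1, S2, S4, S6, S7, S8}
No single site covers all 8 demand points.
But {B, D} covers everything, so the minimum is 2.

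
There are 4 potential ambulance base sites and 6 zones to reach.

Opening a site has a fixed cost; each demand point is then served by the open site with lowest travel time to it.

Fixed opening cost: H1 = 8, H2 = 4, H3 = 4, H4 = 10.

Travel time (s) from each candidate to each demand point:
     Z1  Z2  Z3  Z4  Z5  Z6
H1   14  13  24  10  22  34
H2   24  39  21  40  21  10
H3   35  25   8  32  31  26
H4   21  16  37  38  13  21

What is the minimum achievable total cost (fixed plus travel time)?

Open {H1, H2, H3}: assign each demand point to its cheapest open site.
  Z1→H1 14, Z2→H1 13, Z3→H3 8, Z4→H1 10, Z5→H2 21, Z6→H2 10
  travel time 76, fixed 16 → total 92.
Compare {H1, H2, H3, H4}: travel time 68 + fixed 26 = 94.
Compare {H1, H2}: travel time 89 + fixed 12 = 101.
Compare {H1, H3, H4}: travel time 79 + fixed 22 = 101.
All other subsets cost ≥ 94. Minimum total cost: 92.

92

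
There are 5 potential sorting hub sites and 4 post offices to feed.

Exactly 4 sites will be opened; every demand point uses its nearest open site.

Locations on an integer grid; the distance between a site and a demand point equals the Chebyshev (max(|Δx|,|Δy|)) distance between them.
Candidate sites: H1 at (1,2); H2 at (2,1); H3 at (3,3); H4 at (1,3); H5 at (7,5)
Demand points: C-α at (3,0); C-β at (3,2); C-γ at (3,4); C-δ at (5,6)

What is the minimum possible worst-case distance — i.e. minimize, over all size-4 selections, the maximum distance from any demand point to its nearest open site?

2

Open {H1, H2, H3, H5}.
  Farthest demand point is C-δ at distance 2 (to H5); all others are ≤ 2.
With {H1, H2, H4, H5} the worst case is 2.
With {H1, H3, H4, H5} the worst case is 2.
No size-4 selection achieves below 2.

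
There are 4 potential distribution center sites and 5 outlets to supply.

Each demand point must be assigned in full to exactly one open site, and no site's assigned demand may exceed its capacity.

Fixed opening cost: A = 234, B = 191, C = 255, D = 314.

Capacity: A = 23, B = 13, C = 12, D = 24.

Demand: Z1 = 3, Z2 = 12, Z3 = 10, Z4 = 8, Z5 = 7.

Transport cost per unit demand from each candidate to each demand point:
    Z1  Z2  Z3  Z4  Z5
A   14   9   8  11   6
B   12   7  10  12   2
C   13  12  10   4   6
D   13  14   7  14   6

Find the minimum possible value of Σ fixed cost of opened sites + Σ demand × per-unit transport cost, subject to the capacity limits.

895

Open {A, D}; cheapest assignment that respects the capacities:
  A (cap 23, load 20): Z2, Z4 — cost 12×9 + 8×11 = 196
  D (cap 24, load 20): Z1, Z3, Z5 — cost 3×13 + 10×7 + 7×6 = 151
  Shipping 347, fixed 548 → total 895.
  Any other capacity-feasible assignment to {A, D} ships for at least 347.
Compare {A, B, C}: its best feasible assignment gives total 950.
Compare {B, C, D}: its best feasible assignment gives total 1027.
Every other set of open sites that can feasibly serve all demand totals ≥ 950 even under its best assignment. Minimum: 895.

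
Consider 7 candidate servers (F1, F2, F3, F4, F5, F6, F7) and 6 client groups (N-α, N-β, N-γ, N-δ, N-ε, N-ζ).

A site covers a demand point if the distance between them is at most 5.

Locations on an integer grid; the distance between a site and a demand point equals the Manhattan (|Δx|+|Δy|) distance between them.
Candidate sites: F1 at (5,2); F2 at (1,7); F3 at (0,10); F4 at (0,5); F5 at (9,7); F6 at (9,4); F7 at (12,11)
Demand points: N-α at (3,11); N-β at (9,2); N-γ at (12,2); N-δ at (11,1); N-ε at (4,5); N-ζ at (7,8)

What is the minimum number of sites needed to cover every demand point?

Coverage sets (demand points within 5 of each site):
  F1: {N-β, N-ε}
  F2: {N-ε}
  F3: {N-α}
  F4: {N-ε}
  F5: {N-β, N-ζ}
  F6: {N-β, N-γ, N-δ}
  F7: {}
No 3 sites suffice: every size-3 union leaves at least one demand point uncovered.
But {F1, F3, F5, F6} covers everything, so the minimum is 4.

4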